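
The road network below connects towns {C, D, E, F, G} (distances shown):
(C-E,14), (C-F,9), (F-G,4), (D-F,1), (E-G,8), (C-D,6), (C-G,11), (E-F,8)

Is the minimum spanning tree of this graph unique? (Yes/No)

No

Sort edges by weight, then run Kruskal:
D-F (1): add — endpoints in different components.
F-G (4): add — endpoints in different components.
C-D (6): add — endpoints in different components.
E-F (8): add — endpoints in different components.
Non-tree edge E-G has weight 8, equal to the heaviest edge on its tree cycle — swapping gives another MST of the same weight. Not unique.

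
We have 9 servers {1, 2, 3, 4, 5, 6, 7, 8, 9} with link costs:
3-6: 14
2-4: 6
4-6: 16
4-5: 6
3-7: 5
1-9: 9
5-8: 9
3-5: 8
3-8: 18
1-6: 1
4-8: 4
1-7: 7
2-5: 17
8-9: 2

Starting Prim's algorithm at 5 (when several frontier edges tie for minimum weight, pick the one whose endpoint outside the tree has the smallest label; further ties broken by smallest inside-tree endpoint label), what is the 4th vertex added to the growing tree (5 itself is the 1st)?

9

Prim, starting at 5.
Step 1: cheapest edge leaving the tree is 4-5 (6); add 4.
Step 2: cheapest edge leaving the tree is 4-8 (4); add 8.
Step 3: cheapest edge leaving the tree is 8-9 (2); add 9.
Step 4: cheapest edge leaving the tree is 2-4 (6); add 2.
Step 5: cheapest edge leaving the tree is 3-5 (8); add 3.
Step 6: cheapest edge leaving the tree is 3-7 (5); add 7.
Step 7: cheapest edge leaving the tree is 1-7 (7); add 1.
Step 8: cheapest edge leaving the tree is 1-6 (1); add 6.
Vertex order: 5, 4, 8, 9, 2, 3, 7, 1, 6. The 4th vertex is 9.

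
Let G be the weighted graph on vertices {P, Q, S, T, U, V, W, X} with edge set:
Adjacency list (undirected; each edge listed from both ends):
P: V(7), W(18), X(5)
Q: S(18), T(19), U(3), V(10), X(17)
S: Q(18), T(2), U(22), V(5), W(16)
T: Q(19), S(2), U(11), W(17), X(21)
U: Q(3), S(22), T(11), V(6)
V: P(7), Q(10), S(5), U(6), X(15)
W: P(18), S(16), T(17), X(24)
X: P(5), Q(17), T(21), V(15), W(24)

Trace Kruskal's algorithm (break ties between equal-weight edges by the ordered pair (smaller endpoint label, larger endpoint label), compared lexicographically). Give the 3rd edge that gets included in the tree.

Kruskal: consider edges lightest-first.
S T (2): add — endpoints in different components.
Q U (3): add — endpoints in different components.
P X (5): add — endpoints in different components.
S V (5): add — endpoints in different components.
U V (6): add — endpoints in different components.
P V (7): add — endpoints in different components.
Q V (10): skip — V and Q already connected.
T U (11): skip — U and T already connected.
V X (15): skip — V and X already connected.
S W (16): add — endpoints in different components.
The 3rd edge added is P X.

P-X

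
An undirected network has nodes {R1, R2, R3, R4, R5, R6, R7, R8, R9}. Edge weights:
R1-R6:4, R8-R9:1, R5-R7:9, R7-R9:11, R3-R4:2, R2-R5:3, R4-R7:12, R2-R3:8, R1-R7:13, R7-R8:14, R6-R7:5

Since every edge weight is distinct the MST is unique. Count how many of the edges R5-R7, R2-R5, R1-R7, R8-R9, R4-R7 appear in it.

3

Sort edges by weight, then run Kruskal:
R8-R9 (1): add — endpoints in different components.
R3-R4 (2): add — endpoints in different components.
R2-R5 (3): add — endpoints in different components.
R1-R6 (4): add — endpoints in different components.
R6-R7 (5): add — endpoints in different components.
R2-R3 (8): add — endpoints in different components.
R5-R7 (9): add — endpoints in different components.
R7-R9 (11): add — endpoints in different components.
MST edge set: {R8-R9, R3-R4, R2-R5, R1-R6, R6-R7, R2-R3, R5-R7, R7-R9}.
Of the listed edges, {R5-R7, R2-R5, R8-R9} are in the MST → 3.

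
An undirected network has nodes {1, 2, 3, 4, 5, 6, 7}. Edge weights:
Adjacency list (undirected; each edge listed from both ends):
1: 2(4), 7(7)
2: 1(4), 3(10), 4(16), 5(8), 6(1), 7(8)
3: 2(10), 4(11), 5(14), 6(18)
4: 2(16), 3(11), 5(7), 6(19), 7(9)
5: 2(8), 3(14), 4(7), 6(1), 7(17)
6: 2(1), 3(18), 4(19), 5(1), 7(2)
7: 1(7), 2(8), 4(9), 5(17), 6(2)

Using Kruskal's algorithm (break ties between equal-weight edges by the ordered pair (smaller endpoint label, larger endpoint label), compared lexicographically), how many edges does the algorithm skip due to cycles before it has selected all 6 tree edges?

Kruskal: consider edges lightest-first.
2 6 (1): add. Components now {1} {2,6} {3} {4} {5} {7}
5 6 (1): add. Components now {1} {2,5,6} {3} {4} {7}
6 7 (2): add. Components now {1} {2,5,6,7} {3} {4}
1 2 (4): add. Components now {1,2,5,6,7} {3} {4}
1 7 (7): skip — 1 and 7 already connected.
4 5 (7): add. Components now {1,2,4,5,6,7} {3}
2 5 (8): skip — 2 and 5 already connected.
2 7 (8): skip — 2 and 7 already connected.
4 7 (9): skip — 4 and 7 already connected.
2 3 (10): add. Components now {1,2,3,4,5,6,7}
Edges rejected before the tree was complete: 4.

4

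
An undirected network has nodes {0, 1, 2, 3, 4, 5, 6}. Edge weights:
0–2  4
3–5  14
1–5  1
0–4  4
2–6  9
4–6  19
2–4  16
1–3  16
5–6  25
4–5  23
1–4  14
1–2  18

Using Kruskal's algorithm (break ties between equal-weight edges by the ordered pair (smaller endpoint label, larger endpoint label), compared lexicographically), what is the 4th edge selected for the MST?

2-6

Kruskal's algorithm — process edges by increasing weight (ties by edge label):
1–5 (1): add — endpoints in different components.
0–2 (4): add — endpoints in different components.
0–4 (4): add — endpoints in different components.
2–6 (9): add — endpoints in different components.
1–4 (14): add — endpoints in different components.
3–5 (14): add — endpoints in different components.
The 4th edge added is 2–6.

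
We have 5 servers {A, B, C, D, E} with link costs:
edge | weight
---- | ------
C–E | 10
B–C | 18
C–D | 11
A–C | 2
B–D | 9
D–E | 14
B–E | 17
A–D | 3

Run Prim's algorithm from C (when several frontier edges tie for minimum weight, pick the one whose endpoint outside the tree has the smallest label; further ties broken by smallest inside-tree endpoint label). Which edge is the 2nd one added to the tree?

Prim, starting at C.
Step 1: cheapest edge leaving the tree is A–C (2); add A.
Step 2: cheapest edge leaving the tree is A–D (3); add D.
Step 3: cheapest edge leaving the tree is B–D (9); add B.
Step 4: cheapest edge leaving the tree is C–E (10); add E.
The 2nd edge added is A–D.

A-D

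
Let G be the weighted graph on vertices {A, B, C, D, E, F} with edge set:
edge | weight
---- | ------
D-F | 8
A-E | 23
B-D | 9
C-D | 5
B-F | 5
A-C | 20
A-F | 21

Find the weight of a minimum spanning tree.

61

Kruskal's algorithm — process edges by increasing weight (ties by edge label):
B-F (5): add. Components now {A} {B,F} {C} {D} {E}
C-D (5): add. Components now {A} {B,F} {C,D} {E}
D-F (8): add. Components now {A} {B,C,D,F} {E}
B-D (9): skip — B and D already connected.
A-C (20): add. Components now {A,B,C,D,F} {E}
A-F (21): skip — A and F already connected.
A-E (23): add. Components now {A,B,C,D,E,F}
MST edges: B-F, C-D, D-F, A-C, A-E; total weight 5+5+8+20+23 = 61.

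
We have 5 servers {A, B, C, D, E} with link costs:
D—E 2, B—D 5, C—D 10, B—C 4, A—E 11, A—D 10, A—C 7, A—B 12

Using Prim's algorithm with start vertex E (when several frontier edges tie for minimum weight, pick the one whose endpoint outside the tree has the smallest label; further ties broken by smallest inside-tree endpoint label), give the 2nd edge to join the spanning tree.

Prim, starting at E.
Step 1: cheapest edge leaving the tree is D—E (2); add D.
Step 2: cheapest edge leaving the tree is B—D (5); add B.
Step 3: cheapest edge leaving the tree is B—C (4); add C.
Step 4: cheapest edge leaving the tree is A—C (7); add A.
The 2nd edge added is B—D.

B-D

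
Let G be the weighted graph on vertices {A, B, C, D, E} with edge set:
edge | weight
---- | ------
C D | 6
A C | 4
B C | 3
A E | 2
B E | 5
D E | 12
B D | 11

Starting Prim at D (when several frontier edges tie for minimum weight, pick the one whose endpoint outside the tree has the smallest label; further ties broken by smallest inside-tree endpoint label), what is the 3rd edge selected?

Prim's algorithm from D:
Step 1: cheapest edge leaving the tree is C D (6); add C.
Step 2: cheapest edge leaving the tree is B C (3); add B.
Step 3: cheapest edge leaving the tree is A C (4); add A.
Step 4: cheapest edge leaving the tree is A E (2); add E.
The 3rd edge added is A C.

A-C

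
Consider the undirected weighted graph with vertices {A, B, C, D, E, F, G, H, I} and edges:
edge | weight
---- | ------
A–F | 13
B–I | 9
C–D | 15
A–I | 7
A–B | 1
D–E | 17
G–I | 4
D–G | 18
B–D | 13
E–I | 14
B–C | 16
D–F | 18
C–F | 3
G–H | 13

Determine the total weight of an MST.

68

Kruskal: consider edges lightest-first.
A–B (1): add — endpoints in different components.
C–F (3): add — endpoints in different components.
G–I (4): add — endpoints in different components.
A–I (7): add — endpoints in different components.
B–I (9): skip — B and I already connected.
A–F (13): add — endpoints in different components.
B–D (13): add — endpoints in different components.
G–H (13): add — endpoints in different components.
E–I (14): add — endpoints in different components.
MST edges: A–B, C–F, G–I, A–I, A–F, B–D, G–H, E–I; total weight 1+3+4+7+13+13+13+14 = 68.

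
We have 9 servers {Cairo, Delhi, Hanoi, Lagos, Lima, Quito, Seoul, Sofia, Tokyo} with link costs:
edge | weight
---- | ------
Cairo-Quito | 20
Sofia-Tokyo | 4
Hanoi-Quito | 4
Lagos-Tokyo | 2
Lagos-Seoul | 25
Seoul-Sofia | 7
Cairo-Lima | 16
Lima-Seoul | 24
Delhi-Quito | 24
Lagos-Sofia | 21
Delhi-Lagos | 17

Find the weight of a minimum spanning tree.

94

Sort edges by weight, then run Kruskal:
Lagos-Tokyo (2): add — endpoints in different components.
Hanoi-Quito (4): add — endpoints in different components.
Sofia-Tokyo (4): add — endpoints in different components.
Seoul-Sofia (7): add — endpoints in different components.
Cairo-Lima (16): add — endpoints in different components.
Delhi-Lagos (17): add — endpoints in different components.
Cairo-Quito (20): add — endpoints in different components.
Lagos-Sofia (21): skip — Lagos and Sofia already connected.
Delhi-Quito (24): add — endpoints in different components.
MST edges: Lagos-Tokyo, Hanoi-Quito, Sofia-Tokyo, Seoul-Sofia, Cairo-Lima, Delhi-Lagos, Cairo-Quito, Delhi-Quito; total weight 2+4+4+7+16+17+20+24 = 94.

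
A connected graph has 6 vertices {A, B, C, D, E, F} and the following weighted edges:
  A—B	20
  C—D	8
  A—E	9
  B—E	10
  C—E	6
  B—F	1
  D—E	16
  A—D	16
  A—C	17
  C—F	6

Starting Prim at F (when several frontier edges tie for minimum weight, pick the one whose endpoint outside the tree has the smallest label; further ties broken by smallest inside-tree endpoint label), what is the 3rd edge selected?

Prim's algorithm from F:
Step 1: cheapest edge leaving the tree is B—F (1); add B.
Step 2: cheapest edge leaving the tree is C—F (6); add C.
Step 3: cheapest edge leaving the tree is C—E (6); add E.
Step 4: cheapest edge leaving the tree is C—D (8); add D.
Step 5: cheapest edge leaving the tree is A—E (9); add A.
The 3rd edge added is C—E.

C-E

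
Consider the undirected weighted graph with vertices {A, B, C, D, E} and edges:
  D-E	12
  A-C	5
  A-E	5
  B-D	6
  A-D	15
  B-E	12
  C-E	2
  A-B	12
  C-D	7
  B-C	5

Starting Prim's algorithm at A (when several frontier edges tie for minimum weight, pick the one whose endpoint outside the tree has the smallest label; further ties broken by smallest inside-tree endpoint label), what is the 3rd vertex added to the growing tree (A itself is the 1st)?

E

Prim's algorithm from A:
Step 1: frontier [A-C 5, A-E 5, A-B 12, A-D 15] → take A-C (5); add C.
Step 2: frontier [A-E 5, A-B 12, A-D 15, C-E 2, B-C 5, C-D 7] → take C-E (2); add E.
Step 3: frontier [A-B 12, A-D 15, B-C 5, C-D 7, B-E 12, D-E 12] → take B-C (5); add B.
Step 4: frontier [A-D 15, B-D 6, C-D 7, D-E 12] → take B-D (6); add D.
Vertex order: A, C, E, B, D. The 3rd vertex is E.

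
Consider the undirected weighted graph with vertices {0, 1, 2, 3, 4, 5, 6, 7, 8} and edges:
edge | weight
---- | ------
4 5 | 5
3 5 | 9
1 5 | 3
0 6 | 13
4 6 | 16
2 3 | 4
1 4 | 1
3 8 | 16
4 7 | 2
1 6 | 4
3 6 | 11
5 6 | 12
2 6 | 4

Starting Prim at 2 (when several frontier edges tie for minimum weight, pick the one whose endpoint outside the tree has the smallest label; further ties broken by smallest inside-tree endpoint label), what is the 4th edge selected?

1-4

Prim, starting at 2.
Step 1: frontier [2 3 4, 2 6 4] → take 2 3 (4); add 3.
Step 2: frontier [2 6 4, 3 5 9, 3 6 11, 3 8 16] → take 2 6 (4); add 6.
Step 3: frontier [3 5 9, 3 8 16, 1 6 4, 5 6 12, 0 6 13, 4 6 16] → take 1 6 (4); add 1.
Step 4: frontier [1 4 1, 1 5 3, 3 5 9, 3 8 16, 5 6 12, 0 6 13, 4 6 16] → take 1 4 (1); add 4.
Step 5: frontier [1 5 3, 3 5 9, 3 8 16, 4 7 2, 4 5 5, 5 6 12, 0 6 13] → take 4 7 (2); add 7.
Step 6: frontier [1 5 3, 3 5 9, 3 8 16, 4 5 5, 5 6 12, 0 6 13] → take 1 5 (3); add 5.
Step 7: frontier [3 8 16, 0 6 13] → take 0 6 (13); add 0.
Step 8: frontier [3 8 16] → take 3 8 (16); add 8.
The 4th edge added is 1 4.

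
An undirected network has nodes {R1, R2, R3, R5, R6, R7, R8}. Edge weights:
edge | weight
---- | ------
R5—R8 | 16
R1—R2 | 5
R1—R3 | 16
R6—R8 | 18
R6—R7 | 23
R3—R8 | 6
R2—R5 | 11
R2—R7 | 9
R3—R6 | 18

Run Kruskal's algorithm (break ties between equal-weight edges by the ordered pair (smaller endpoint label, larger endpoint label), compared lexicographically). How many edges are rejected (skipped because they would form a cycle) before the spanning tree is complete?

1

Kruskal's algorithm — process edges by increasing weight (ties by edge label):
R1—R2 (5): add. Components now {R7} {R6} {R8} {R1,R2} {R5} {R3}
R3—R8 (6): add. Components now {R7} {R6} {R3,R8} {R1,R2} {R5}
R2—R7 (9): add. Components now {R1,R2,R7} {R6} {R3,R8} {R5}
R2—R5 (11): add. Components now {R1,R2,R5,R7} {R6} {R3,R8}
R1—R3 (16): add. Components now {R1,R2,R3,R5,R7,R8} {R6}
R5—R8 (16): skip — R8 and R5 already connected.
R3—R6 (18): add. Components now {R1,R2,R3,R5,R6,R7,R8}
Edges rejected before the tree was complete: 1.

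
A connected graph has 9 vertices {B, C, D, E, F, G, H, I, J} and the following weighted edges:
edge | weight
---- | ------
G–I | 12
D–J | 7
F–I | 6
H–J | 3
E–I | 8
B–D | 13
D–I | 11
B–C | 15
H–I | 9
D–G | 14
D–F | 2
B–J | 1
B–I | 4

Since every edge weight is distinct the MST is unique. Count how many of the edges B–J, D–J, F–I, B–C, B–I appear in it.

Sort edges by weight, then run Kruskal:
B–J (1): add — endpoints in different components.
D–F (2): add — endpoints in different components.
H–J (3): add — endpoints in different components.
B–I (4): add — endpoints in different components.
F–I (6): add — endpoints in different components.
D–J (7): skip — D and J already connected.
E–I (8): add — endpoints in different components.
H–I (9): skip — H and I already connected.
D–I (11): skip — D and I already connected.
G–I (12): add — endpoints in different components.
B–D (13): skip — B and D already connected.
D–G (14): skip — D and G already connected.
B–C (15): add — endpoints in different components.
MST edge set: {B–J, D–F, H–J, B–I, F–I, E–I, G–I, B–C}.
Of the listed edges, {B–J, F–I, B–C, B–I} are in the MST → 4.

4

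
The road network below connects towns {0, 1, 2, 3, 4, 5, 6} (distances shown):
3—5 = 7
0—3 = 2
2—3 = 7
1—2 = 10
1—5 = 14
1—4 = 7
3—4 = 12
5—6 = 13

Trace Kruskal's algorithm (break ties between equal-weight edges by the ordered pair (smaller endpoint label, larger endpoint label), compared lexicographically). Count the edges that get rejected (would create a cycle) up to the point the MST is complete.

Sort edges by weight, then run Kruskal:
0—3 (2): add. Components now {0,3} {1} {2} {4} {5} {6}
1—4 (7): add. Components now {0,3} {1,4} {2} {5} {6}
2—3 (7): add. Components now {0,2,3} {1,4} {5} {6}
3—5 (7): add. Components now {0,2,3,5} {1,4} {6}
1—2 (10): add. Components now {0,1,2,3,4,5} {6}
3—4 (12): skip — 3 and 4 already connected.
5—6 (13): add. Components now {0,1,2,3,4,5,6}
Edges rejected before the tree was complete: 1.

1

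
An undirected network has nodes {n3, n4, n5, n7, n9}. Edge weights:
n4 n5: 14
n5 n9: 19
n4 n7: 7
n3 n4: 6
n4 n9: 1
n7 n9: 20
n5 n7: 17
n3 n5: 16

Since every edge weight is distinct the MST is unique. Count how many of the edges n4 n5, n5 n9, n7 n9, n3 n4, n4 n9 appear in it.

3

Sort edges by weight, then run Kruskal:
n4 n9 (1): add. Components now {n5} {n7} {n4,n9} {n3}
n3 n4 (6): add. Components now {n5} {n7} {n3,n4,n9}
n4 n7 (7): add. Components now {n5} {n3,n4,n7,n9}
n4 n5 (14): add. Components now {n3,n4,n5,n7,n9}
MST edge set: {n4 n9, n3 n4, n4 n7, n4 n5}.
Of the listed edges, {n4 n5, n3 n4, n4 n9} are in the MST → 3.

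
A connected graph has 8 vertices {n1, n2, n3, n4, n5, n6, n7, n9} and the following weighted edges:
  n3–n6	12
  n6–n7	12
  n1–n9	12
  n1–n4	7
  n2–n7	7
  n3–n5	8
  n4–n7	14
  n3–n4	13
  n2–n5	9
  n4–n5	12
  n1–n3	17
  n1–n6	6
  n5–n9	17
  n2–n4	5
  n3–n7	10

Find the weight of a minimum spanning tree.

54

Grow the tree from n7 using Prim:
Step 1: cheapest edge leaving the tree is n2–n7 (7); add n2.
Step 2: cheapest edge leaving the tree is n2–n4 (5); add n4.
Step 3: cheapest edge leaving the tree is n1–n4 (7); add n1.
Step 4: cheapest edge leaving the tree is n1–n6 (6); add n6.
Step 5: cheapest edge leaving the tree is n2–n5 (9); add n5.
Step 6: cheapest edge leaving the tree is n3–n5 (8); add n3.
Step 7: cheapest edge leaving the tree is n1–n9 (12); add n9.
MST edges: n2–n7, n2–n4, n1–n4, n1–n6, n2–n5, n3–n5, n1–n9; total weight 7+5+7+6+9+8+12 = 54.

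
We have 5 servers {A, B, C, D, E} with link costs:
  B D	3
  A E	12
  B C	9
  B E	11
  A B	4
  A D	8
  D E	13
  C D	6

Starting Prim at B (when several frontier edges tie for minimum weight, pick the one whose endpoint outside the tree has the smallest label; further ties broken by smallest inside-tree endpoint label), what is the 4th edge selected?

B-E

Grow the tree from B using Prim:
Step 1: cheapest edge leaving the tree is B D (3); add D.
Step 2: cheapest edge leaving the tree is A B (4); add A.
Step 3: cheapest edge leaving the tree is C D (6); add C.
Step 4: cheapest edge leaving the tree is B E (11); add E.
The 4th edge added is B E.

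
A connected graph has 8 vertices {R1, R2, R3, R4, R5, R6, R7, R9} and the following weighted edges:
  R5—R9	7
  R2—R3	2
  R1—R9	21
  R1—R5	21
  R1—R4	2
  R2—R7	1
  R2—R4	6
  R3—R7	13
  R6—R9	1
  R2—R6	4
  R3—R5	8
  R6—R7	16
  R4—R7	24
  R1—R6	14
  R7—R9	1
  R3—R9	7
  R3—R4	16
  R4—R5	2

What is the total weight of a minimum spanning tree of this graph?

Kruskal: consider edges lightest-first.
R2—R7 (1): add — endpoints in different components.
R6—R9 (1): add — endpoints in different components.
R7—R9 (1): add — endpoints in different components.
R1—R4 (2): add — endpoints in different components.
R2—R3 (2): add — endpoints in different components.
R4—R5 (2): add — endpoints in different components.
R2—R6 (4): skip — R2 and R6 already connected.
R2—R4 (6): add — endpoints in different components.
MST edges: R2—R7, R6—R9, R7—R9, R1—R4, R2—R3, R4—R5, R2—R4; total weight 1+1+1+2+2+2+6 = 15.

15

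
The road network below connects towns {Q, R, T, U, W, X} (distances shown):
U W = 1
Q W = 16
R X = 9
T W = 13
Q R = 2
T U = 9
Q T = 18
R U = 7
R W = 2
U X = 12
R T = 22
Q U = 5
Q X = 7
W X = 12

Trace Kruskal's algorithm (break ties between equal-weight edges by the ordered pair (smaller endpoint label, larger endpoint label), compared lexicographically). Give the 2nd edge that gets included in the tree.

Q-R

Sort edges by weight, then run Kruskal:
U W (1): add — endpoints in different components.
Q R (2): add — endpoints in different components.
R W (2): add — endpoints in different components.
Q U (5): skip — Q and U already connected.
Q X (7): add — endpoints in different components.
R U (7): skip — R and U already connected.
R X (9): skip — R and X already connected.
T U (9): add — endpoints in different components.
The 2nd edge added is Q R.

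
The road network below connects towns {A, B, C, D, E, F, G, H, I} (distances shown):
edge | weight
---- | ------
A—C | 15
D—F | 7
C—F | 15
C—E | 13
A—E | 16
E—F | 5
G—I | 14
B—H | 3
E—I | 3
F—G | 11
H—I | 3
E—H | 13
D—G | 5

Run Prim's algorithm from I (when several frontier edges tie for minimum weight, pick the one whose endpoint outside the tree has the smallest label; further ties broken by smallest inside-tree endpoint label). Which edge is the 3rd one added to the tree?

B-H

Prim, starting at I.
Step 1: frontier [E—I 3, H—I 3, G—I 14] → take E—I (3); add E.
Step 2: frontier [E—F 5, C—E 13, E—H 13, A—E 16, H—I 3, G—I 14] → take H—I (3); add H.
Step 3: frontier [E—F 5, C—E 13, A—E 16, B—H 3, G—I 14] → take B—H (3); add B.
Step 4: frontier [E—F 5, C—E 13, A—E 16, G—I 14] → take E—F (5); add F.
Step 5: frontier [C—E 13, A—E 16, D—F 7, F—G 11, C—F 15, G—I 14] → take D—F (7); add D.
Step 6: frontier [D—G 5, C—E 13, A—E 16, F—G 11, C—F 15, G—I 14] → take D—G (5); add G.
Step 7: frontier [C—E 13, A—E 16, C—F 15] → take C—E (13); add C.
Step 8: frontier [A—C 15, A—E 16] → take A—C (15); add A.
The 3rd edge added is B—H.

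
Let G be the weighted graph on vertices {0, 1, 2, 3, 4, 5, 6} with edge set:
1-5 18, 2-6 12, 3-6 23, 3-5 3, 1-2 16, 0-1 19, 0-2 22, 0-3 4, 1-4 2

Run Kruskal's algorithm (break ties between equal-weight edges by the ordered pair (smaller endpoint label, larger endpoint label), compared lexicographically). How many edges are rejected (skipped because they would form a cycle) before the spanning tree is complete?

Kruskal: consider edges lightest-first.
1-4 (2): add. Components now {0} {1,4} {2} {3} {5} {6}
3-5 (3): add. Components now {0} {1,4} {2} {3,5} {6}
0-3 (4): add. Components now {0,3,5} {1,4} {2} {6}
2-6 (12): add. Components now {0,3,5} {1,4} {2,6}
1-2 (16): add. Components now {0,3,5} {1,2,4,6}
1-5 (18): add. Components now {0,1,2,3,4,5,6}
Edges rejected before the tree was complete: 0.

0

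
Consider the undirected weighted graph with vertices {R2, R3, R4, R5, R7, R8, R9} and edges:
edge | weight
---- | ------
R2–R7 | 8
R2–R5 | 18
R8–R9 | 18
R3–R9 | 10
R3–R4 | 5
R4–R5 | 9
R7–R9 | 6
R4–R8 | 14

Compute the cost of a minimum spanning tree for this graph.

52

Prim's algorithm from R9:
Step 1: frontier [R7–R9 6, R3–R9 10, R8–R9 18] → take R7–R9 (6); add R7.
Step 2: frontier [R2–R7 8, R3–R9 10, R8–R9 18] → take R2–R7 (8); add R2.
Step 3: frontier [R2–R5 18, R3–R9 10, R8–R9 18] → take R3–R9 (10); add R3.
Step 4: frontier [R2–R5 18, R3–R4 5, R8–R9 18] → take R3–R4 (5); add R4.
Step 5: frontier [R2–R5 18, R4–R5 9, R4–R8 14, R8–R9 18] → take R4–R5 (9); add R5.
Step 6: frontier [R4–R8 14, R8–R9 18] → take R4–R8 (14); add R8.
MST edges: R7–R9, R2–R7, R3–R9, R3–R4, R4–R5, R4–R8; total weight 6+8+10+5+9+14 = 52.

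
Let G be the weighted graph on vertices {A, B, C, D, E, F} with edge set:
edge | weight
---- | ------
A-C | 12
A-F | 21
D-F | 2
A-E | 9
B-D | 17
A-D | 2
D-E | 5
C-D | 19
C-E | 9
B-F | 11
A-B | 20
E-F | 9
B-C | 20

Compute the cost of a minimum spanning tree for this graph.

Grow the tree from E using Prim:
Step 1: cheapest edge leaving the tree is D-E (5); add D.
Step 2: cheapest edge leaving the tree is A-D (2); add A.
Step 3: cheapest edge leaving the tree is D-F (2); add F.
Step 4: cheapest edge leaving the tree is C-E (9); add C.
Step 5: cheapest edge leaving the tree is B-F (11); add B.
MST edges: D-E, A-D, D-F, C-E, B-F; total weight 5+2+2+9+11 = 29.

29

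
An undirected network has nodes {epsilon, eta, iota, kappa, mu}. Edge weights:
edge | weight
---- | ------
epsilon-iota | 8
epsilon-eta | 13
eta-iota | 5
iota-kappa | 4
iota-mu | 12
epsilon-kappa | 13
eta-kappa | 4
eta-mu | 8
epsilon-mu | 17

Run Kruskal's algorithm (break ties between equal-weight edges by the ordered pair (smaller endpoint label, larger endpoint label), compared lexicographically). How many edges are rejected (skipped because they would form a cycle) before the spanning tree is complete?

Kruskal: consider edges lightest-first.
eta-kappa (4): add. Components now {eta,kappa} {epsilon} {iota} {mu}
iota-kappa (4): add. Components now {eta,iota,kappa} {epsilon} {mu}
eta-iota (5): skip — eta and iota already connected.
epsilon-iota (8): add. Components now {epsilon,eta,iota,kappa} {mu}
eta-mu (8): add. Components now {epsilon,eta,iota,kappa,mu}
Edges rejected before the tree was complete: 1.

1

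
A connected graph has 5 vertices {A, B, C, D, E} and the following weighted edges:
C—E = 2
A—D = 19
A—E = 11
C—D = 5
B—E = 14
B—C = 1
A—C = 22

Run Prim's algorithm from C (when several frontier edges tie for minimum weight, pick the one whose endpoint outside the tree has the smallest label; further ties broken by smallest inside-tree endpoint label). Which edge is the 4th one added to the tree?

Grow the tree from C using Prim:
Step 1: cheapest edge leaving the tree is B—C (1); add B.
Step 2: cheapest edge leaving the tree is C—E (2); add E.
Step 3: cheapest edge leaving the tree is C—D (5); add D.
Step 4: cheapest edge leaving the tree is A—E (11); add A.
The 4th edge added is A—E.

A-E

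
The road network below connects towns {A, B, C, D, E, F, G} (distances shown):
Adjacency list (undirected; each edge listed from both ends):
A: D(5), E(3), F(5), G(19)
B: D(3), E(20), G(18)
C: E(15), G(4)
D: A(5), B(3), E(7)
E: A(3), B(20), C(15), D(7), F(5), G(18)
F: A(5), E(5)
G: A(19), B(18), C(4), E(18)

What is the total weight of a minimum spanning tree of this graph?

35

Prim's algorithm from D:
Step 1: frontier [B-D 3, A-D 5, D-E 7] → take B-D (3); add B.
Step 2: frontier [B-G 18, B-E 20, A-D 5, D-E 7] → take A-D (5); add A.
Step 3: frontier [A-E 3, A-F 5, A-G 19, B-G 18, B-E 20, D-E 7] → take A-E (3); add E.
Step 4: frontier [A-F 5, A-G 19, B-G 18, E-F 5, C-E 15, E-G 18] → take A-F (5); add F.
Step 5: frontier [A-G 19, B-G 18, C-E 15, E-G 18] → take C-E (15); add C.
Step 6: frontier [A-G 19, B-G 18, C-G 4, E-G 18] → take C-G (4); add G.
MST edges: B-D, A-D, A-E, A-F, C-E, C-G; total weight 3+5+3+5+15+4 = 35.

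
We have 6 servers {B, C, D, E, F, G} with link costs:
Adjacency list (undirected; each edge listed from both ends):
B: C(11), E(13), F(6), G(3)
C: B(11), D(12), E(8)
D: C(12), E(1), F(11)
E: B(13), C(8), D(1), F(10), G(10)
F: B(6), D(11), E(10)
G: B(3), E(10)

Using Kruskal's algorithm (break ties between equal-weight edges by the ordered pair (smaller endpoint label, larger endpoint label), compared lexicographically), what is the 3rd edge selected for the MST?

B-F

Sort edges by weight, then run Kruskal:
D–E (1): add — endpoints in different components.
B–G (3): add — endpoints in different components.
B–F (6): add — endpoints in different components.
C–E (8): add — endpoints in different components.
E–F (10): add — endpoints in different components.
The 3rd edge added is B–F.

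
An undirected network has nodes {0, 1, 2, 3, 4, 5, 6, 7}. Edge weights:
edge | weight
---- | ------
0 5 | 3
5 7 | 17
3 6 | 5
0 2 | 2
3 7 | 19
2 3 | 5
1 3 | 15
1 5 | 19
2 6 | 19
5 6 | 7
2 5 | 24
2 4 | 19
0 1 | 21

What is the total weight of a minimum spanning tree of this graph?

66

Kruskal's algorithm — process edges by increasing weight (ties by edge label):
0 2 (2): add — endpoints in different components.
0 5 (3): add — endpoints in different components.
2 3 (5): add — endpoints in different components.
3 6 (5): add — endpoints in different components.
5 6 (7): skip — 5 and 6 already connected.
1 3 (15): add — endpoints in different components.
5 7 (17): add — endpoints in different components.
1 5 (19): skip — 1 and 5 already connected.
2 4 (19): add — endpoints in different components.
MST edges: 0 2, 0 5, 2 3, 3 6, 1 3, 5 7, 2 4; total weight 2+3+5+5+15+17+19 = 66.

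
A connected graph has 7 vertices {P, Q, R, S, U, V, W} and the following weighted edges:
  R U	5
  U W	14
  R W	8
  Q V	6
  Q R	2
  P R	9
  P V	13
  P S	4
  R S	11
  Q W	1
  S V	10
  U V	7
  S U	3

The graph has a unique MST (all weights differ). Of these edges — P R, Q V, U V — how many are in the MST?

1

Sort edges by weight, then run Kruskal:
Q W (1): add. Components now {P} {V} {U} {Q,W} {S} {R}
Q R (2): add. Components now {P} {V} {U} {Q,R,W} {S}
S U (3): add. Components now {P} {V} {S,U} {Q,R,W}
P S (4): add. Components now {P,S,U} {V} {Q,R,W}
R U (5): add. Components now {P,Q,R,S,U,W} {V}
Q V (6): add. Components now {P,Q,R,S,U,V,W}
MST edge set: {Q W, Q R, S U, P S, R U, Q V}.
Of the listed edges, {Q V} are in the MST → 1.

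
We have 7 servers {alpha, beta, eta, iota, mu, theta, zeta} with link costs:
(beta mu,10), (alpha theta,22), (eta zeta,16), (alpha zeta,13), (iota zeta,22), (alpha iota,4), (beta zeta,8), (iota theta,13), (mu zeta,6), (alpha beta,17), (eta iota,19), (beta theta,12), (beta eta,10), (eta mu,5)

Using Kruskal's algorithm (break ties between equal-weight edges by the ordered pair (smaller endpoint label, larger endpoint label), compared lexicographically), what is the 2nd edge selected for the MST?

eta-mu

Kruskal: consider edges lightest-first.
alpha iota (4): add. Components now {zeta} {alpha,iota} {mu} {eta} {theta} {beta}
eta mu (5): add. Components now {zeta} {alpha,iota} {eta,mu} {theta} {beta}
mu zeta (6): add. Components now {eta,mu,zeta} {alpha,iota} {theta} {beta}
beta zeta (8): add. Components now {beta,eta,mu,zeta} {alpha,iota} {theta}
beta eta (10): skip — eta and beta already connected.
beta mu (10): skip — mu and beta already connected.
beta theta (12): add. Components now {beta,eta,mu,theta,zeta} {alpha,iota}
alpha zeta (13): add. Components now {alpha,beta,eta,iota,mu,theta,zeta}
The 2nd edge added is eta mu.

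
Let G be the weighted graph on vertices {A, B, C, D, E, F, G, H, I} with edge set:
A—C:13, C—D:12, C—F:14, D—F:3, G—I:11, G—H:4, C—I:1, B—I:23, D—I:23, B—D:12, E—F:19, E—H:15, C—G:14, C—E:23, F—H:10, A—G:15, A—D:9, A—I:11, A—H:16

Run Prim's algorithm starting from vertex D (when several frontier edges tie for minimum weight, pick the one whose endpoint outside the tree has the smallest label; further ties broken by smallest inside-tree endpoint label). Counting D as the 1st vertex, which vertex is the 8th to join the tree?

B

Prim's algorithm from D:
Step 1: cheapest edge leaving the tree is D—F (3); add F.
Step 2: cheapest edge leaving the tree is A—D (9); add A.
Step 3: cheapest edge leaving the tree is F—H (10); add H.
Step 4: cheapest edge leaving the tree is G—H (4); add G.
Step 5: cheapest edge leaving the tree is A—I (11); add I.
Step 6: cheapest edge leaving the tree is C—I (1); add C.
Step 7: cheapest edge leaving the tree is B—D (12); add B.
Step 8: cheapest edge leaving the tree is E—H (15); add E.
Vertex order: D, F, A, H, G, I, C, B, E. The 8th vertex is B.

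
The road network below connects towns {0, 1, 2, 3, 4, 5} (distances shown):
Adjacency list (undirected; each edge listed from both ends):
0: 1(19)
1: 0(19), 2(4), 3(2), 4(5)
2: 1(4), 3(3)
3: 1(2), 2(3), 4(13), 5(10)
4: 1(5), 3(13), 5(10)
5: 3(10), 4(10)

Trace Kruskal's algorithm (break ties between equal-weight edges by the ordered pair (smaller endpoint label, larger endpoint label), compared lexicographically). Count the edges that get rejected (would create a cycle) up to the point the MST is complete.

Kruskal: consider edges lightest-first.
1–3 (2): add — endpoints in different components.
2–3 (3): add — endpoints in different components.
1–2 (4): skip — 1 and 2 already connected.
1–4 (5): add — endpoints in different components.
3–5 (10): add — endpoints in different components.
4–5 (10): skip — 4 and 5 already connected.
3–4 (13): skip — 3 and 4 already connected.
0–1 (19): add — endpoints in different components.
Edges rejected before the tree was complete: 3.

3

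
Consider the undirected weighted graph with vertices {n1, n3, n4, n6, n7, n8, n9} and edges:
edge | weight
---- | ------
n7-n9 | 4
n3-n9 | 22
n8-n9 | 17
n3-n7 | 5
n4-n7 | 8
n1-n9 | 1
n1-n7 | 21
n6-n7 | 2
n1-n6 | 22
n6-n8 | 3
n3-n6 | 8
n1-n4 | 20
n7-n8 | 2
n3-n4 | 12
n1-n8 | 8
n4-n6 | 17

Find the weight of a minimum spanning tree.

22

Prim, starting at n6.
Step 1: cheapest edge leaving the tree is n6-n7 (2); add n7.
Step 2: cheapest edge leaving the tree is n7-n8 (2); add n8.
Step 3: cheapest edge leaving the tree is n7-n9 (4); add n9.
Step 4: cheapest edge leaving the tree is n1-n9 (1); add n1.
Step 5: cheapest edge leaving the tree is n3-n7 (5); add n3.
Step 6: cheapest edge leaving the tree is n4-n7 (8); add n4.
MST edges: n6-n7, n7-n8, n7-n9, n1-n9, n3-n7, n4-n7; total weight 2+2+4+1+5+8 = 22.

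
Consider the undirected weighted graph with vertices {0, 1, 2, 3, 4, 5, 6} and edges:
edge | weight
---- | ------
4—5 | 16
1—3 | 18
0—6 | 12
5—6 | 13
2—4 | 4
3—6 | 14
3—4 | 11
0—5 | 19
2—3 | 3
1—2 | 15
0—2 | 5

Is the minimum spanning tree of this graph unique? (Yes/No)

Kruskal's algorithm — process edges by increasing weight (ties by edge label):
2—3 (3): add — endpoints in different components.
2—4 (4): add — endpoints in different components.
0—2 (5): add — endpoints in different components.
3—4 (11): skip — 3 and 4 already connected.
0—6 (12): add — endpoints in different components.
5—6 (13): add — endpoints in different components.
3—6 (14): skip — 3 and 6 already connected.
1—2 (15): add — endpoints in different components.
Every non-tree edge has weight strictly greater than the heaviest edge on the tree path between its endpoints, so the MST is unique.

Yes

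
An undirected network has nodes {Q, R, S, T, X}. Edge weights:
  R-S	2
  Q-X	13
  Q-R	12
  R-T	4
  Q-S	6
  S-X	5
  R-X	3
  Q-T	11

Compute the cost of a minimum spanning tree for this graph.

15

Prim, starting at R.
Step 1: frontier [R-S 2, R-X 3, R-T 4, Q-R 12] → take R-S (2); add S.
Step 2: frontier [R-X 3, R-T 4, Q-R 12, S-X 5, Q-S 6] → take R-X (3); add X.
Step 3: frontier [R-T 4, Q-R 12, Q-S 6, Q-X 13] → take R-T (4); add T.
Step 4: frontier [Q-R 12, Q-S 6, Q-T 11, Q-X 13] → take Q-S (6); add Q.
MST edges: R-S, R-X, R-T, Q-S; total weight 2+3+4+6 = 15.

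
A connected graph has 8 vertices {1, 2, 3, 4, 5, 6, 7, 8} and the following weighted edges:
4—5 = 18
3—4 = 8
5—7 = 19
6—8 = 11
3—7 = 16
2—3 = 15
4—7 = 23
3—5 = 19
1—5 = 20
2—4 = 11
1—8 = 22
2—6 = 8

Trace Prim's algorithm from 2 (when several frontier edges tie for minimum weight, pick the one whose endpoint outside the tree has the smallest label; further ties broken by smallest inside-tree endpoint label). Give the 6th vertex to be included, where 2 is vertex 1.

7

Grow the tree from 2 using Prim:
Step 1: frontier [2—6 8, 2—4 11, 2—3 15] → take 2—6 (8); add 6.
Step 2: frontier [2—4 11, 2—3 15, 6—8 11] → take 2—4 (11); add 4.
Step 3: frontier [2—3 15, 3—4 8, 4—5 18, 4—7 23, 6—8 11] → take 3—4 (8); add 3.
Step 4: frontier [3—7 16, 3—5 19, 4—5 18, 4—7 23, 6—8 11] → take 6—8 (11); add 8.
Step 5: frontier [3—7 16, 3—5 19, 4—5 18, 4—7 23, 1—8 22] → take 3—7 (16); add 7.
Step 6: frontier [3—5 19, 4—5 18, 5—7 19, 1—8 22] → take 4—5 (18); add 5.
Step 7: frontier [1—5 20, 1—8 22] → take 1—5 (20); add 1.
Vertex order: 2, 6, 4, 3, 8, 7, 5, 1. The 6th vertex is 7.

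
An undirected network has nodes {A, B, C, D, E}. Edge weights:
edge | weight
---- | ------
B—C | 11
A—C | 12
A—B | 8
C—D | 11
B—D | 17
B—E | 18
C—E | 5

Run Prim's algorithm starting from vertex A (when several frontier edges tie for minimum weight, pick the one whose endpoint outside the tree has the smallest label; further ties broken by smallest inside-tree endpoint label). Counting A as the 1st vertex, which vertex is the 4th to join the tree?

Prim's algorithm from A:
Step 1: frontier [A—B 8, A—C 12] → take A—B (8); add B.
Step 2: frontier [A—C 12, B—C 11, B—D 17, B—E 18] → take B—C (11); add C.
Step 3: frontier [B—D 17, B—E 18, C—E 5, C—D 11] → take C—E (5); add E.
Step 4: frontier [B—D 17, C—D 11] → take C—D (11); add D.
Vertex order: A, B, C, E, D. The 4th vertex is E.

E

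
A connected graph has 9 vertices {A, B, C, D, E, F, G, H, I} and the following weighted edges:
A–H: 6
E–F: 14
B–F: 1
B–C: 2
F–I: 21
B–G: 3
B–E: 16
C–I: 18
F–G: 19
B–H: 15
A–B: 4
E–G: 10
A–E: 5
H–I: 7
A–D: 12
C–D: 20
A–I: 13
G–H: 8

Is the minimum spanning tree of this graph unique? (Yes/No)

Yes

Sort edges by weight, then run Kruskal:
B–F (1): add — endpoints in different components.
B–C (2): add — endpoints in different components.
B–G (3): add — endpoints in different components.
A–B (4): add — endpoints in different components.
A–E (5): add — endpoints in different components.
A–H (6): add — endpoints in different components.
H–I (7): add — endpoints in different components.
G–H (8): skip — G and H already connected.
E–G (10): skip — E and G already connected.
A–D (12): add — endpoints in different components.
Every non-tree edge has weight strictly greater than the heaviest edge on the tree path between its endpoints, so the MST is unique.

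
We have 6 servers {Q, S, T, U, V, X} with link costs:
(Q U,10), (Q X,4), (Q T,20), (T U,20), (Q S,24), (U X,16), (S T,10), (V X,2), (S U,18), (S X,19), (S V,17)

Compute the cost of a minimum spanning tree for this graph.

43

Prim's algorithm from V:
Step 1: frontier [V X 2, S V 17] → take V X (2); add X.
Step 2: frontier [S V 17, Q X 4, U X 16, S X 19] → take Q X (4); add Q.
Step 3: frontier [Q U 10, Q T 20, Q S 24, S V 17, U X 16, S X 19] → take Q U (10); add U.
Step 4: frontier [Q T 20, Q S 24, S U 18, T U 20, S V 17, S X 19] → take S V (17); add S.
Step 5: frontier [Q T 20, S T 10, T U 20] → take S T (10); add T.
MST edges: V X, Q X, Q U, S V, S T; total weight 2+4+10+17+10 = 43.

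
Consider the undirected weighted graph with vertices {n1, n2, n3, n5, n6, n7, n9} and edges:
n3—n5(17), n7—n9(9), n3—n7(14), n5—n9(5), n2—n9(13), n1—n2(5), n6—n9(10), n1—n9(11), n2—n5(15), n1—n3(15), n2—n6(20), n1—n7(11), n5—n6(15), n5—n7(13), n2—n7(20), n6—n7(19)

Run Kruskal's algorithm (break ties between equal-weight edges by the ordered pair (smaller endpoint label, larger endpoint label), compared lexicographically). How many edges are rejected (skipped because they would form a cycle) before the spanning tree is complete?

3

Sort edges by weight, then run Kruskal:
n1—n2 (5): add — endpoints in different components.
n5—n9 (5): add — endpoints in different components.
n7—n9 (9): add — endpoints in different components.
n6—n9 (10): add — endpoints in different components.
n1—n7 (11): add — endpoints in different components.
n1—n9 (11): skip — n9 and n1 already connected.
n2—n9 (13): skip — n2 and n9 already connected.
n5—n7 (13): skip — n5 and n7 already connected.
n3—n7 (14): add — endpoints in different components.
Edges rejected before the tree was complete: 3.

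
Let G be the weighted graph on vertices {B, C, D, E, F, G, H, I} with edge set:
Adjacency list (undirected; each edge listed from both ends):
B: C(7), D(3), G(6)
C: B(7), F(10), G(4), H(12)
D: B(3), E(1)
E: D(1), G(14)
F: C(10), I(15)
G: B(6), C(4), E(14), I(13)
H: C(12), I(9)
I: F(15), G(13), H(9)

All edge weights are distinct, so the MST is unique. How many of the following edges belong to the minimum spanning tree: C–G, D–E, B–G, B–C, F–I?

Kruskal: consider edges lightest-first.
D–E (1): add — endpoints in different components.
B–D (3): add — endpoints in different components.
C–G (4): add — endpoints in different components.
B–G (6): add — endpoints in different components.
B–C (7): skip — B and C already connected.
H–I (9): add — endpoints in different components.
C–F (10): add — endpoints in different components.
C–H (12): add — endpoints in different components.
MST edge set: {D–E, B–D, C–G, B–G, H–I, C–F, C–H}.
Of the listed edges, {C–G, D–E, B–G} are in the MST → 3.

3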